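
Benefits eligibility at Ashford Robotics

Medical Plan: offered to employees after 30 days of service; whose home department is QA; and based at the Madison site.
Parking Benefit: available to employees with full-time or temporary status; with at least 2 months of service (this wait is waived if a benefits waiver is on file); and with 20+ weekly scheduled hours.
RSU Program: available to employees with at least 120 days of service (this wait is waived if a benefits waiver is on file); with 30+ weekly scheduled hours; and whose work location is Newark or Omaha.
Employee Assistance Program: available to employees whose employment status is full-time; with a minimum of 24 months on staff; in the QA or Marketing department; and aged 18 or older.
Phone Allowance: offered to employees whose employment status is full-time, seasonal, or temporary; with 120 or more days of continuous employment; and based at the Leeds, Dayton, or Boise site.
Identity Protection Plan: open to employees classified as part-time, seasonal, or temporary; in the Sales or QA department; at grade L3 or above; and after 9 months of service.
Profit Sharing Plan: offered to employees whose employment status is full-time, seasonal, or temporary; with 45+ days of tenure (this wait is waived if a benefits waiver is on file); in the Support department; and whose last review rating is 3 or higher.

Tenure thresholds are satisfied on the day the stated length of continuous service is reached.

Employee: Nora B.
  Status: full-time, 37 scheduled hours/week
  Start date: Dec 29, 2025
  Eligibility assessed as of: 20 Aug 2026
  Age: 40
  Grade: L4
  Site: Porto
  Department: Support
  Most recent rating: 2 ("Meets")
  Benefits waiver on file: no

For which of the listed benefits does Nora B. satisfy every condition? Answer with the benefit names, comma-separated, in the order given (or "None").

Service from Dec 29, 2025 to 20 Aug 2026: 234 days.
Medical Plan — service 234 days ≥ 30 days ✓; dept Support ✗ → not eligible.
Parking Benefit — status full-time ✓; no waiver, service 234 days ≥ 2 months (≈60 days) ✓; 37 hrs/wk ≥ 20 ✓ → eligible.
RSU Program — no waiver, service 234 days ≥ 120 days ✓; 37 hrs/wk ≥ 30 ✓; site Porto ✗ (not Newark or Omaha) → not eligible.
Employee Assistance Program — status full-time ✓; service 234 days < 24 months (≈720 days) ✗ → not eligible.
Phone Allowance — status full-time ✓; service 234 days ≥ 120 days ✓; site Porto ✗ (not Leeds, Dayton, or Boise) → not eligible.
Identity Protection Plan — status full-time ✗ (requires part-time, seasonal, or temporary) → not eligible.
Profit Sharing Plan — status full-time ✓; no waiver, service 234 days ≥ 45 days ✓; dept Support ✓; rating 2 < 3 ✗ → not eligible.

Parking Benefit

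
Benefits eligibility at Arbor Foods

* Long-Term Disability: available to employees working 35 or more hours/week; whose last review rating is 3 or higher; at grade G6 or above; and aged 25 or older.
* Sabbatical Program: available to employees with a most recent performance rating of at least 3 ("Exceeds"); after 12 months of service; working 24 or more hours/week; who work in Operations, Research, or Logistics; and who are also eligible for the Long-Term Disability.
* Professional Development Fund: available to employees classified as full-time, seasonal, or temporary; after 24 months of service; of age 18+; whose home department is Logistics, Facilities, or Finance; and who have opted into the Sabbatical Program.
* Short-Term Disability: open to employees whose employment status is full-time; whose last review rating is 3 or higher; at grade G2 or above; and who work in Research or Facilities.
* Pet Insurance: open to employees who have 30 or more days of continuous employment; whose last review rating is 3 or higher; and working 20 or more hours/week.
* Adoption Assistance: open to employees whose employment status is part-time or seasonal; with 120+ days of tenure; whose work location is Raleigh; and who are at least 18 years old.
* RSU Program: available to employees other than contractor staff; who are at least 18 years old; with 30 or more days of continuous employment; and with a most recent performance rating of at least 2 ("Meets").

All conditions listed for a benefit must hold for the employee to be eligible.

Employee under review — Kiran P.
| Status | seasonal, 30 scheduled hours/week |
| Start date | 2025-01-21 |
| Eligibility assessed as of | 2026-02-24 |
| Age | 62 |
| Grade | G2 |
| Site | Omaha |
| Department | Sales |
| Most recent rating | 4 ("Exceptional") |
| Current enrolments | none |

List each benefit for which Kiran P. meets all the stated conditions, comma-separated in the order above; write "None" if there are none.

Service from 2025-01-21 to 2026-02-24: 399 days.
Long-Term Disability — 30 hrs/wk < 35 ✗ → not eligible.
Sabbatical Program — rating 4 ≥ 3 ✓; service 399 days ≥ 12 months (≈360 days) ✓; 30 hrs/wk ≥ 24 ✓; dept Sales ✗ → not eligible.
Professional Development Fund — status seasonal ✓; service 399 days < 24 months (≈720 days) ✗ → not eligible.
Short-Term Disability — status seasonal ✗ (requires full-time) → not eligible.
Pet Insurance — service 399 days ≥ 30 days ✓; rating 4 ≥ 3 ✓; 30 hrs/wk ≥ 20 ✓ → eligible.
Adoption Assistance — status seasonal ✓; service 399 days ≥ 120 days ✓; site Omaha ✗ (not Raleigh) → not eligible.
RSU Program — status seasonal ✓ (not excluded); age 62 ≥ 18 ✓; service 399 days ≥ 30 days ✓; rating 4 ≥ 2 ✓ → eligible.

Pet Insurance, RSU Program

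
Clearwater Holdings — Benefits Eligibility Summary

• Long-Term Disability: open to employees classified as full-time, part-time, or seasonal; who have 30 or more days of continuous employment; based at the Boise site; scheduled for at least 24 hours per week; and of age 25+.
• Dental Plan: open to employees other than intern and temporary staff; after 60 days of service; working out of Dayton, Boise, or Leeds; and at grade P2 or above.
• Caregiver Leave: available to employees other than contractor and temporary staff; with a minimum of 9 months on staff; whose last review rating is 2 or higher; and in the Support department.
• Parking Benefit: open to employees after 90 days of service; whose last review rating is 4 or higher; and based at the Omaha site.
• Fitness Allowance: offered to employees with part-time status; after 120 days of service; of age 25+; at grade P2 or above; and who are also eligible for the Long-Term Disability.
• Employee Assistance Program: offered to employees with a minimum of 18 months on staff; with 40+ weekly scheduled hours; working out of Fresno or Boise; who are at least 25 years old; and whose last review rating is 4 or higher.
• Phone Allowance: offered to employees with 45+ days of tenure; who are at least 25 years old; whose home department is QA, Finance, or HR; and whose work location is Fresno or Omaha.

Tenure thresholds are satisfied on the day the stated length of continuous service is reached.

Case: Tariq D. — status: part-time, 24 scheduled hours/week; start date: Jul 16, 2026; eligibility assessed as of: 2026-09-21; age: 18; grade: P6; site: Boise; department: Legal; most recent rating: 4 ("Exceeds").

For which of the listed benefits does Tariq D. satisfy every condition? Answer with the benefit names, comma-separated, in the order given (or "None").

Service from Jul 16, 2026 to 2026-09-21: 67 days.
Long-Term Disability — status part-time ✓; service 67 days ≥ 30 days ✓; site Boise ✓; 24 hrs/wk ≥ 24 ✓; age 18 < 25 ✗ → not eligible.
Dental Plan — status part-time ✓ (not excluded); service 67 days ≥ 60 days ✓; site Boise ✓; grade P6 ≥ P2 ✓ → eligible.
Caregiver Leave — status part-time ✓ (not excluded); service 67 days < 9 months (≈270 days) ✗ → not eligible.
Parking Benefit — service 67 days < 90 days ✗ → not eligible.
Fitness Allowance — status part-time ✓; service 67 days < 120 days ✗ → not eligible.
Employee Assistance Program — service 67 days < 18 months (≈540 days) ✗ → not eligible.
Phone Allowance — service 67 days ≥ 45 days ✓; age 18 < 25 ✗ → not eligible.

Dental Plan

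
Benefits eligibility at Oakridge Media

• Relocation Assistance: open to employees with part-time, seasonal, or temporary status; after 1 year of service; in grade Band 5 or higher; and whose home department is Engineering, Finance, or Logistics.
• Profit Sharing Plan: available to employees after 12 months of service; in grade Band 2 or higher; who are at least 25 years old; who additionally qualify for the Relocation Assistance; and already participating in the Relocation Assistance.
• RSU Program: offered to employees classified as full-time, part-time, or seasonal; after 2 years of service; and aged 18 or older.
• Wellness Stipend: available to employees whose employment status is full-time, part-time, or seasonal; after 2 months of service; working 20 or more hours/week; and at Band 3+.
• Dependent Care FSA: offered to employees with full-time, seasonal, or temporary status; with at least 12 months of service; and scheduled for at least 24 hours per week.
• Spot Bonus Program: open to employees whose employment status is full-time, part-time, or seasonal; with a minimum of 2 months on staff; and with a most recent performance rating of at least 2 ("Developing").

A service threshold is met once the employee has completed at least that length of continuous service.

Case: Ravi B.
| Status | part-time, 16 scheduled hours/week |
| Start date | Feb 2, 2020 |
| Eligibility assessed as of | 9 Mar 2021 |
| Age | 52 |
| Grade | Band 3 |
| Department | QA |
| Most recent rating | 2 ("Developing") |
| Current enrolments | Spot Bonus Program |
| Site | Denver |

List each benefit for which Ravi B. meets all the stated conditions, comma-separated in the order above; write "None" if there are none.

Service from Feb 2, 2020 to 9 Mar 2021: 401 days.
Relocation Assistance — status part-time ✓; service 401 days ≥ 1 year (≈365 days) ✓; grade Band 3 < Band 5 ✗ → not eligible.
Profit Sharing Plan — service 401 days ≥ 12 months (≈360 days) ✓; grade Band 3 ≥ Band 2 ✓; age 52 ≥ 25 ✓; not eligible for Relocation Assistance ✗ → not eligible.
RSU Program — status part-time ✓; service 401 days < 2 years (≈730 days) ✗ → not eligible.
Wellness Stipend — status part-time ✓; service 401 days ≥ 2 months (≈60 days) ✓; 16 hrs/wk < 20 ✗ → not eligible.
Dependent Care FSA — status part-time ✗ (requires full-time, seasonal, or temporary) → not eligible.
Spot Bonus Program — status part-time ✓; service 401 days ≥ 2 months (≈60 days) ✓; rating 2 ≥ 2 ✓ → eligible.

Spot Bonus Program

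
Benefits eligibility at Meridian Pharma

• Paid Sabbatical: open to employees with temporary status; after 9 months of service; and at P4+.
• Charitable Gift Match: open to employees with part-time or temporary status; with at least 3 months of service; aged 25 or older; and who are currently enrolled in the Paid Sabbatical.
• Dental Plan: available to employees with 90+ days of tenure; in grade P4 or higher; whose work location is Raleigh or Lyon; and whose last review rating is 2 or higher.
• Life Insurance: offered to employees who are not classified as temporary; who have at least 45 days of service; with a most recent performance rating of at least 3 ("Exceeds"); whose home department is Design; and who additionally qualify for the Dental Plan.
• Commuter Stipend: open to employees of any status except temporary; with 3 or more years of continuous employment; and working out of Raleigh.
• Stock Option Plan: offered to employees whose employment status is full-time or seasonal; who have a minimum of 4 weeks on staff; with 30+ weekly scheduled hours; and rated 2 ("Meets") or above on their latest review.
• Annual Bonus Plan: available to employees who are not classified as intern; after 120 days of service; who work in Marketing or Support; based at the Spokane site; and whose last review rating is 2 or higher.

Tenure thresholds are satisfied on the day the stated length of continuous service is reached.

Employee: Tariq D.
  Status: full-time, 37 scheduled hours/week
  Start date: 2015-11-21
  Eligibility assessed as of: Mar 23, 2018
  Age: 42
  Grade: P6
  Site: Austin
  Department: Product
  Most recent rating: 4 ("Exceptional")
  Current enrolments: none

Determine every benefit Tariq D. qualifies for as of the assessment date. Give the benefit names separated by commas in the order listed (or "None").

Stock Option Plan

Service from 2015-11-21 to Mar 23, 2018: 853 days.
Paid Sabbatical — status full-time ✗ (requires temporary) → not eligible.
Charitable Gift Match — status full-time ✗ (requires part-time or temporary) → not eligible.
Dental Plan — service 853 days ≥ 90 days ✓; grade P6 ≥ P4 ✓; site Austin ✗ (not Raleigh or Lyon) → not eligible.
Life Insurance — status full-time ✓ (not excluded); service 853 days ≥ 45 days ✓; rating 4 ≥ 3 ✓; dept Product ✗ → not eligible.
Commuter Stipend — status full-time ✓ (not excluded); service 853 days < 3 years (≈1095 days) ✗ → not eligible.
Stock Option Plan — status full-time ✓; service 853 days ≥ 4 weeks (≈28 days) ✓; 37 hrs/wk ≥ 30 ✓; rating 4 ≥ 2 ✓ → eligible.
Annual Bonus Plan — status full-time ✓ (not excluded); service 853 days ≥ 120 days ✓; dept Product ✗ → not eligible.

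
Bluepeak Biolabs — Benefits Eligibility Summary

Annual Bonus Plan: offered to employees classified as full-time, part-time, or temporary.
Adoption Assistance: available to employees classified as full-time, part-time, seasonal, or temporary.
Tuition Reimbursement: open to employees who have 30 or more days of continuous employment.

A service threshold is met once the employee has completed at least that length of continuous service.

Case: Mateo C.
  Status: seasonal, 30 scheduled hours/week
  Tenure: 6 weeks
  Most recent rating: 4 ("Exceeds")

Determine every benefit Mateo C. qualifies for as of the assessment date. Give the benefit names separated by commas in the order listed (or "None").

Annual Bonus Plan — status seasonal ✗ (requires full-time, part-time, or temporary) → not eligible.
Adoption Assistance — status seasonal ✓ → eligible.
Tuition Reimbursement — service 6 weeks ≥ 30 days ✓ → eligible.

Adoption Assistance, Tuition Reimbursement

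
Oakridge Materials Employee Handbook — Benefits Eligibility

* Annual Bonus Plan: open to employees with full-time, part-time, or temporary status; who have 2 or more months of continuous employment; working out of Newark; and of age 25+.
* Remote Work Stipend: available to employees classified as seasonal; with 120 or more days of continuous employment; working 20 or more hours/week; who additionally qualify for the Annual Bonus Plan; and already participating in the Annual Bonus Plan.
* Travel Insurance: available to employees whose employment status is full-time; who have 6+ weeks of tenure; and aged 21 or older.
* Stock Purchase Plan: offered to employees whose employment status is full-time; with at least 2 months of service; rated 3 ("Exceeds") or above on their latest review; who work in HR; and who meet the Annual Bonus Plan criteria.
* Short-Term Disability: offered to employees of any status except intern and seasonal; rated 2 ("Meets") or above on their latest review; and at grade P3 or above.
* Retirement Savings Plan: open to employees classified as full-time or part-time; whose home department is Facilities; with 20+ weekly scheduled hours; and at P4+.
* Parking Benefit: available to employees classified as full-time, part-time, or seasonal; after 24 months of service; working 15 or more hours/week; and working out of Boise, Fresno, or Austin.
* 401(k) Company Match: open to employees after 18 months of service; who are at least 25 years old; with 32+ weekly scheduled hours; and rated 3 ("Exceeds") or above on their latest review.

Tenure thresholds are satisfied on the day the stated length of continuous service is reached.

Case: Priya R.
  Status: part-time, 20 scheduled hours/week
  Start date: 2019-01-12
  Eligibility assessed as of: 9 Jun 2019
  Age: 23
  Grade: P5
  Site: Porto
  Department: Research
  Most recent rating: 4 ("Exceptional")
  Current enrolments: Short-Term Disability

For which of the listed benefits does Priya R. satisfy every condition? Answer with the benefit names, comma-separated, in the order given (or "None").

Short-Term Disability

Service from 2019-01-12 to 9 Jun 2019: 148 days.
Annual Bonus Plan — status part-time ✓; service 148 days ≥ 2 months (≈60 days) ✓; site Porto ✗ (not Newark) → not eligible.
Remote Work Stipend — status part-time ✗ (requires seasonal) → not eligible.
Travel Insurance — status part-time ✗ (requires full-time) → not eligible.
Stock Purchase Plan — status part-time ✗ (requires full-time) → not eligible.
Short-Term Disability — status part-time ✓ (not excluded); rating 4 ≥ 2 ✓; grade P5 ≥ P3 ✓ → eligible.
Retirement Savings Plan — status part-time ✓; dept Research ✗ → not eligible.
Parking Benefit — status part-time ✓; service 148 days < 24 months (≈720 days) ✗ → not eligible.
401(k) Company Match — service 148 days < 18 months (≈540 days) ✗ → not eligible.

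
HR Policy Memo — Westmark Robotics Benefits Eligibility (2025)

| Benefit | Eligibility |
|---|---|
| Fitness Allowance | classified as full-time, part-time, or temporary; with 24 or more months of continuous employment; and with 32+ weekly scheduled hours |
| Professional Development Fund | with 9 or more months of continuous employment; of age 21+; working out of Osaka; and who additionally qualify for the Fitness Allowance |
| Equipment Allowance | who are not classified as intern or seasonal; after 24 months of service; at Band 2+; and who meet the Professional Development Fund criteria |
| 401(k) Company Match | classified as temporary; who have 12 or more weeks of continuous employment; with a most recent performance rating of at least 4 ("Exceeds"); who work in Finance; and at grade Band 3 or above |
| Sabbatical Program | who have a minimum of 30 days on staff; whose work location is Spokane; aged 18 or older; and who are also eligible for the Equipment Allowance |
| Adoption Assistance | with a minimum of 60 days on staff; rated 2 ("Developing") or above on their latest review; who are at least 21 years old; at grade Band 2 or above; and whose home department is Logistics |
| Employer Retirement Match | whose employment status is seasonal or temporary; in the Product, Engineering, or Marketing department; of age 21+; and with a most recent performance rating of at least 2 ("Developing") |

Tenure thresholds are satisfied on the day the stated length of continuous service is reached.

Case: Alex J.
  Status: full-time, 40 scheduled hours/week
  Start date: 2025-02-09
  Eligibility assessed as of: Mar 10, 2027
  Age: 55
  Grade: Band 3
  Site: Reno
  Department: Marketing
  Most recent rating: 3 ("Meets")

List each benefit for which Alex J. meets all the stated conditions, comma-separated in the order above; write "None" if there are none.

Fitness Allowance

Service from 2025-02-09 to Mar 10, 2027: 759 days.
Fitness Allowance — status full-time ✓; service 759 days ≥ 24 months (≈720 days) ✓; 40 hrs/wk ≥ 32 ✓ → eligible.
Professional Development Fund — service 759 days ≥ 9 months (≈270 days) ✓; age 55 ≥ 21 ✓; site Reno ✗ (not Osaka) → not eligible.
Equipment Allowance — status full-time ✓ (not excluded); service 759 days ≥ 24 months (≈720 days) ✓; grade Band 3 ≥ Band 2 ✓; not eligible for Professional Development Fund ✗ → not eligible.
401(k) Company Match — status full-time ✗ (requires temporary) → not eligible.
Sabbatical Program — service 759 days ≥ 30 days ✓; site Reno ✗ (not Spokane) → not eligible.
Adoption Assistance — service 759 days ≥ 60 days ✓; rating 3 ≥ 2 ✓; age 55 ≥ 21 ✓; grade Band 3 ≥ Band 2 ✓; dept Marketing ✗ → not eligible.
Employer Retirement Match — status full-time ✗ (requires seasonal or temporary) → not eligible.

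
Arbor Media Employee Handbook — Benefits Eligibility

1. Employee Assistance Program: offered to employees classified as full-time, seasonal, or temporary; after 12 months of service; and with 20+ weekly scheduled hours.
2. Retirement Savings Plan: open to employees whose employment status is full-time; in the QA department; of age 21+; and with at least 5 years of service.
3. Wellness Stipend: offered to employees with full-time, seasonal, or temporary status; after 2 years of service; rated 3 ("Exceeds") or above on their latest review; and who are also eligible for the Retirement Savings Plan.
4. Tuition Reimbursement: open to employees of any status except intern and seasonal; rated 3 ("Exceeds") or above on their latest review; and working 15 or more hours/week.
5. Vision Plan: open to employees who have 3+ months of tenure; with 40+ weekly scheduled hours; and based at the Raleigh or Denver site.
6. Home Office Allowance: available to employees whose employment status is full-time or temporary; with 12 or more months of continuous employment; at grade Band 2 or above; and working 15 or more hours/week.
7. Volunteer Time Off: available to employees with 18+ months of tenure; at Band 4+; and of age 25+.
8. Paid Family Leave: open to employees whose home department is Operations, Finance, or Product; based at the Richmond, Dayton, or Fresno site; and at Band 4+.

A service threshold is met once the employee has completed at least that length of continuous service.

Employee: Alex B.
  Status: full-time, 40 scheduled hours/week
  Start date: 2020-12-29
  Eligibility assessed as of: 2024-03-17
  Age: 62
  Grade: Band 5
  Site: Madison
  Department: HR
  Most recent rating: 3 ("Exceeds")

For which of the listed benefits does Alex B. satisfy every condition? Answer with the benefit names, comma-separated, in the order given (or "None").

Service from 2020-12-29 to 2024-03-17: 1174 days.
Employee Assistance Program — status full-time ✓; service 1174 days ≥ 12 months (≈360 days) ✓; 40 hrs/wk ≥ 20 ✓ → eligible.
Retirement Savings Plan — status full-time ✓; dept HR ✗ → not eligible.
Wellness Stipend — status full-time ✓; service 1174 days ≥ 2 years (≈730 days) ✓; rating 3 ≥ 3 ✓; not eligible for Retirement Savings Plan ✗ → not eligible.
Tuition Reimbursement — status full-time ✓ (not excluded); rating 3 ≥ 3 ✓; 40 hrs/wk ≥ 15 ✓ → eligible.
Vision Plan — service 1174 days ≥ 3 months (≈90 days) ✓; 40 hrs/wk ≥ 40 ✓; site Madison ✗ (not Raleigh or Denver) → not eligible.
Home Office Allowance — status full-time ✓; service 1174 days ≥ 12 months (≈360 days) ✓; grade Band 5 ≥ Band 2 ✓; 40 hrs/wk ≥ 15 ✓ → eligible.
Volunteer Time Off — service 1174 days ≥ 18 months (≈540 days) ✓; grade Band 5 ≥ Band 4 ✓; age 62 ≥ 25 ✓ → eligible.
Paid Family Leave — dept HR ✗ → not eligible.

Employee Assistance Program, Tuition Reimbursement, Home Office Allowance, Volunteer Time Off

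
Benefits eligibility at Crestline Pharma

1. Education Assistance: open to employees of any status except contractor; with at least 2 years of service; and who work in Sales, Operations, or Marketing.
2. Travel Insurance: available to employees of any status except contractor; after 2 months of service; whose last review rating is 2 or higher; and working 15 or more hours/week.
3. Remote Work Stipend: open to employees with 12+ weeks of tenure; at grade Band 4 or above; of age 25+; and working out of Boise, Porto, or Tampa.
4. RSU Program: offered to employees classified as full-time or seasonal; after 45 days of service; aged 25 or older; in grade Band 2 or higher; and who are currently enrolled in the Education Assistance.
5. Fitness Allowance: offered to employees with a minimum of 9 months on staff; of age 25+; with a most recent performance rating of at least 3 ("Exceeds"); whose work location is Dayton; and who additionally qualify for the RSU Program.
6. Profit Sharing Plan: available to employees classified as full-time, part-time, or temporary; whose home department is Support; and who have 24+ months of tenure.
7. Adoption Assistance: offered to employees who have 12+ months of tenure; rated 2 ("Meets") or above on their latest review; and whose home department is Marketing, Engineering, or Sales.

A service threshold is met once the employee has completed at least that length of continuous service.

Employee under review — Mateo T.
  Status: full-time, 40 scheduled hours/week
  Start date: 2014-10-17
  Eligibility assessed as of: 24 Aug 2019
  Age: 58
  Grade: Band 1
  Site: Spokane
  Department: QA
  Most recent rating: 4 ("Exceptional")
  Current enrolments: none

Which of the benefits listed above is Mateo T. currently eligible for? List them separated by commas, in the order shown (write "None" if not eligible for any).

Travel Insurance

Service from 2014-10-17 to 24 Aug 2019: 1772 days.
Education Assistance — status full-time ✓ (not excluded); service 1772 days ≥ 2 years (≈730 days) ✓; dept QA ✗ → not eligible.
Travel Insurance — status full-time ✓ (not excluded); service 1772 days ≥ 2 months (≈60 days) ✓; rating 4 ≥ 2 ✓; 40 hrs/wk ≥ 15 ✓ → eligible.
Remote Work Stipend — service 1772 days ≥ 12 weeks (≈84 days) ✓; grade Band 1 < Band 4 ✗ → not eligible.
RSU Program — status full-time ✓; service 1772 days ≥ 45 days ✓; age 58 ≥ 25 ✓; grade Band 1 < Band 2 ✗ → not eligible.
Fitness Allowance — service 1772 days ≥ 9 months (≈270 days) ✓; age 58 ≥ 25 ✓; rating 4 ≥ 3 ✓; site Spokane ✗ (not Dayton) → not eligible.
Profit Sharing Plan — status full-time ✓; dept QA ✗ → not eligible.
Adoption Assistance — service 1772 days ≥ 12 months (≈360 days) ✓; rating 4 ≥ 2 ✓; dept QA ✗ → not eligible.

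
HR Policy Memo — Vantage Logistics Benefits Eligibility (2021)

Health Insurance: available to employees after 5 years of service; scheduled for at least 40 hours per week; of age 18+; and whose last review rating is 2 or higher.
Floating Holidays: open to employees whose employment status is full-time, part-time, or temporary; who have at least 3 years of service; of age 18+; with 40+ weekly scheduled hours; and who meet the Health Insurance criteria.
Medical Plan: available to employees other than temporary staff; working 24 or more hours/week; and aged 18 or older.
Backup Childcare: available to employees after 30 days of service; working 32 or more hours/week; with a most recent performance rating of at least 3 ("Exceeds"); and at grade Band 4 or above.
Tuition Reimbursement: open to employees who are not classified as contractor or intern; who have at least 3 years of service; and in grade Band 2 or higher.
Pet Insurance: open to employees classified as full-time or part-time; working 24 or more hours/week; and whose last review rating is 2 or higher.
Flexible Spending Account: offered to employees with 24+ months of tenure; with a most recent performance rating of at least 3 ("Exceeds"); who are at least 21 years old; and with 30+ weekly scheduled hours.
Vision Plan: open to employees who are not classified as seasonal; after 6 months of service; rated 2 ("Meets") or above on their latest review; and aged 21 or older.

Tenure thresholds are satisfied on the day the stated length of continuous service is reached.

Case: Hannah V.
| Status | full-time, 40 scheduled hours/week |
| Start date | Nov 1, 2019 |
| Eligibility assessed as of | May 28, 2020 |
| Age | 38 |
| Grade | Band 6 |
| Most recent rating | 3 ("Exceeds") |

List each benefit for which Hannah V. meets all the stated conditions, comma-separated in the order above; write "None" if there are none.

Service from Nov 1, 2019 to May 28, 2020: 209 days.
Health Insurance — service 209 days < 5 years (≈1825 days) ✗ → not eligible.
Floating Holidays — status full-time ✓; service 209 days < 3 years (≈1095 days) ✗ → not eligible.
Medical Plan — status full-time ✓ (not excluded); 40 hrs/wk ≥ 24 ✓; age 38 ≥ 18 ✓ → eligible.
Backup Childcare — service 209 days ≥ 30 days ✓; 40 hrs/wk ≥ 32 ✓; rating 3 ≥ 3 ✓; grade Band 6 ≥ Band 4 ✓ → eligible.
Tuition Reimbursement — status full-time ✓ (not excluded); service 209 days < 3 years (≈1095 days) ✗ → not eligible.
Pet Insurance — status full-time ✓; 40 hrs/wk ≥ 24 ✓; rating 3 ≥ 2 ✓ → eligible.
Flexible Spending Account — service 209 days < 24 months (≈720 days) ✗ → not eligible.
Vision Plan — status full-time ✓ (not excluded); service 209 days ≥ 6 months (≈180 days) ✓; rating 3 ≥ 2 ✓; age 38 ≥ 21 ✓ → eligible.

Medical Plan, Backup Childcare, Pet Insurance, Vision Plan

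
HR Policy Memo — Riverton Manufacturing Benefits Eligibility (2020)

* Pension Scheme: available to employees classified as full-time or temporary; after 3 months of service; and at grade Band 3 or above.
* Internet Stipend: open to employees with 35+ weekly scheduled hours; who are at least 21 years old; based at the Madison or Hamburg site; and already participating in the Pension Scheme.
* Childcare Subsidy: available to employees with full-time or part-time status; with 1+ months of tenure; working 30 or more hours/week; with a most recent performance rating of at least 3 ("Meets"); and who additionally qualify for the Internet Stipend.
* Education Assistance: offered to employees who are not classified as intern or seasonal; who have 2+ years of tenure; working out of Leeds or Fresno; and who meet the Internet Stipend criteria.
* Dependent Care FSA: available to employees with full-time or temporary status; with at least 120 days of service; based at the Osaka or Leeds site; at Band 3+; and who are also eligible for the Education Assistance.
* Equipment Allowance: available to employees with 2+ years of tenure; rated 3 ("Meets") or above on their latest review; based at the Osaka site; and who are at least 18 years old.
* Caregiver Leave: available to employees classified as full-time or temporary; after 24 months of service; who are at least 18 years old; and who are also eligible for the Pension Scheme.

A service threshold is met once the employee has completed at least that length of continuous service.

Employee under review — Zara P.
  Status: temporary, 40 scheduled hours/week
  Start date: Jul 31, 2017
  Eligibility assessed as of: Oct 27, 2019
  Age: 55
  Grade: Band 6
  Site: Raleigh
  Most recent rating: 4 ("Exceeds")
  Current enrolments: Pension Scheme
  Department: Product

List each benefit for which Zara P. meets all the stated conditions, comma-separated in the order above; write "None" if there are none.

Pension Scheme, Caregiver Leave

Service from Jul 31, 2017 to Oct 27, 2019: 818 days.
Pension Scheme — status temporary ✓; service 818 days ≥ 3 months (≈90 days) ✓; grade Band 6 ≥ Band 3 ✓ → eligible.
Internet Stipend — 40 hrs/wk ≥ 35 ✓; age 55 ≥ 21 ✓; site Raleigh ✗ (not Madison or Hamburg) → not eligible.
Childcare Subsidy — status temporary ✗ (requires full-time or part-time) → not eligible.
Education Assistance — status temporary ✓ (not excluded); service 818 days ≥ 2 years (≈730 days) ✓; site Raleigh ✗ (not Leeds or Fresno) → not eligible.
Dependent Care FSA — status temporary ✓; service 818 days ≥ 120 days ✓; site Raleigh ✗ (not Osaka or Leeds) → not eligible.
Equipment Allowance — service 818 days ≥ 2 years (≈730 days) ✓; rating 4 ≥ 3 ✓; site Raleigh ✗ (not Osaka) → not eligible.
Caregiver Leave — status temporary ✓; service 818 days ≥ 24 months (≈720 days) ✓; age 55 ≥ 18 ✓; eligible for Pension Scheme ✓ → eligible.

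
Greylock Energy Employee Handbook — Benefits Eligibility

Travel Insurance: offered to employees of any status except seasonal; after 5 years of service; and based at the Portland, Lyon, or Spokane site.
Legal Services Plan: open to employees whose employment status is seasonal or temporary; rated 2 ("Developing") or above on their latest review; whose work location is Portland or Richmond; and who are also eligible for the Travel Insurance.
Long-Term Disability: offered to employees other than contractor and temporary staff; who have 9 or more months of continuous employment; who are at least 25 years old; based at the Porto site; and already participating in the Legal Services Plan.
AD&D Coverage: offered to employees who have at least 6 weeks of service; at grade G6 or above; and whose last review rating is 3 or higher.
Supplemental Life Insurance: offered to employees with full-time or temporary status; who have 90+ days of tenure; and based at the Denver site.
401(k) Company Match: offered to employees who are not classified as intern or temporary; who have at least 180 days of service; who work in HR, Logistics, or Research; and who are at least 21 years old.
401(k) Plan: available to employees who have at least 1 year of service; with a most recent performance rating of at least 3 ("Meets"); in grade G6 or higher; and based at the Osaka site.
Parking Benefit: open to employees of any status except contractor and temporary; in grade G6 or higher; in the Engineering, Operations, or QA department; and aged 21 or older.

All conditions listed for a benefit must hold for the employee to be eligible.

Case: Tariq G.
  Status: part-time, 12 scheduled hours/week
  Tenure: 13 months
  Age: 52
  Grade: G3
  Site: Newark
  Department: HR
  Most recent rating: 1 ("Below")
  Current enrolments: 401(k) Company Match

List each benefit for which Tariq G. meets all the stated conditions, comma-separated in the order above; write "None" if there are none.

Travel Insurance — status part-time ✓ (not excluded); service 13 months < 5 years (≈1825 days) ✗ → not eligible.
Legal Services Plan — status part-time ✗ (requires seasonal or temporary) → not eligible.
Long-Term Disability — status part-time ✓ (not excluded); service 13 months ≥ 9 months ✓; age 52 ≥ 25 ✓; site Newark ✗ (not Porto) → not eligible.
AD&D Coverage — service 13 months ≥ 6 weeks (≈42 days) ✓; grade G3 < G6 ✗ → not eligible.
Supplemental Life Insurance — status part-time ✗ (requires full-time or temporary) → not eligible.
401(k) Company Match — status part-time ✓ (not excluded); service 13 months ≥ 180 days ✓; dept HR ✓; age 52 ≥ 21 ✓ → eligible.
401(k) Plan — service 13 months ≥ 1 year (≈365 days) ✓; rating 1 < 3 ✗ → not eligible.
Parking Benefit — status part-time ✓ (not excluded); grade G3 < G6 ✗ → not eligible.

401(k) Company Match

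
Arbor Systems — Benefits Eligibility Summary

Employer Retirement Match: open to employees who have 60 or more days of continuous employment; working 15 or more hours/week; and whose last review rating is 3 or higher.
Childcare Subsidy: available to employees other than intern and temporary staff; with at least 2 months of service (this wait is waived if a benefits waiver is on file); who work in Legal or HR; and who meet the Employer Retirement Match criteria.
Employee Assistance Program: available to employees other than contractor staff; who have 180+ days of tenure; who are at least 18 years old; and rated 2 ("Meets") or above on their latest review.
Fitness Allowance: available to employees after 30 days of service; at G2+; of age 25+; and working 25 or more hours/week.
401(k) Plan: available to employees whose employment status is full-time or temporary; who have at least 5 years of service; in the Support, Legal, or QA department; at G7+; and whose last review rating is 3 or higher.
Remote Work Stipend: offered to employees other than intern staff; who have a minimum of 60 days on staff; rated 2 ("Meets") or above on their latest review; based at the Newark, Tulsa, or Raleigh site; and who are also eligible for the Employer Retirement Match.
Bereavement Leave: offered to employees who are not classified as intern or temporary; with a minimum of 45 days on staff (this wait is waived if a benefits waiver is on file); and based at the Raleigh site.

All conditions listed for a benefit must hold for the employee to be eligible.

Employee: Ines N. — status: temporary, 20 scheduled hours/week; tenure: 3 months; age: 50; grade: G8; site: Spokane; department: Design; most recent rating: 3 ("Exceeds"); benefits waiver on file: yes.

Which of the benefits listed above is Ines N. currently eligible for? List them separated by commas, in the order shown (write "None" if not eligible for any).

Employer Retirement Match — service 3 months ≥ 60 days ✓; 20 hrs/wk ≥ 15 ✓; rating 3 ≥ 3 ✓ → eligible.
Childcare Subsidy — status temporary ✗ (excluded) → not eligible.
Employee Assistance Program — status temporary ✓ (not excluded); service 3 months < 180 days ✗ → not eligible.
Fitness Allowance — service 3 months ≥ 30 days ✓; grade G8 ≥ G2 ✓; age 50 ≥ 25 ✓; 20 hrs/wk < 25 ✗ → not eligible.
401(k) Plan — status temporary ✓; service 3 months < 5 years (≈1825 days) ✗ → not eligible.
Remote Work Stipend — status temporary ✓ (not excluded); service 3 months ≥ 60 days ✓; rating 3 ≥ 2 ✓; site Spokane ✗ (not Newark, Tulsa, or Raleigh) → not eligible.
Bereavement Leave — status temporary ✗ (excluded) → not eligible.

Employer Retirement Match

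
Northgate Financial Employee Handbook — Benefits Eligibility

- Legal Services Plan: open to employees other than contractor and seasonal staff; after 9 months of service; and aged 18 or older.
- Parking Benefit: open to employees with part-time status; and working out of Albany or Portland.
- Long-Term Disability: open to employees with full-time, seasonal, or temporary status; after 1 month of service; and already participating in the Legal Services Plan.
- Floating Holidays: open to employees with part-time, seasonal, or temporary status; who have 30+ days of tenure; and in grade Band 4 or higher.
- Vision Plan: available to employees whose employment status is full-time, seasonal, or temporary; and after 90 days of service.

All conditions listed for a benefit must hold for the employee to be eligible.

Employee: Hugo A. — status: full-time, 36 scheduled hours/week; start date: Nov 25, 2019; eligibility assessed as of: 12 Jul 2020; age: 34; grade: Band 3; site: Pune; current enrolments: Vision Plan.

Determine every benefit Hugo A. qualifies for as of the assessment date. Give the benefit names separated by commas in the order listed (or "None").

Vision Plan

Service from Nov 25, 2019 to 12 Jul 2020: 230 days.
Legal Services Plan — status full-time ✓ (not excluded); service 230 days < 9 months (≈270 days) ✗ → not eligible.
Parking Benefit — status full-time ✗ (requires part-time) → not eligible.
Long-Term Disability — status full-time ✓; service 230 days ≥ 1 month (≈30 days) ✓; not enrolled in Legal Services Plan ✗ → not eligible.
Floating Holidays — status full-time ✗ (requires part-time, seasonal, or temporary) → not eligible.
Vision Plan — status full-time ✓; service 230 days ≥ 90 days ✓ → eligible.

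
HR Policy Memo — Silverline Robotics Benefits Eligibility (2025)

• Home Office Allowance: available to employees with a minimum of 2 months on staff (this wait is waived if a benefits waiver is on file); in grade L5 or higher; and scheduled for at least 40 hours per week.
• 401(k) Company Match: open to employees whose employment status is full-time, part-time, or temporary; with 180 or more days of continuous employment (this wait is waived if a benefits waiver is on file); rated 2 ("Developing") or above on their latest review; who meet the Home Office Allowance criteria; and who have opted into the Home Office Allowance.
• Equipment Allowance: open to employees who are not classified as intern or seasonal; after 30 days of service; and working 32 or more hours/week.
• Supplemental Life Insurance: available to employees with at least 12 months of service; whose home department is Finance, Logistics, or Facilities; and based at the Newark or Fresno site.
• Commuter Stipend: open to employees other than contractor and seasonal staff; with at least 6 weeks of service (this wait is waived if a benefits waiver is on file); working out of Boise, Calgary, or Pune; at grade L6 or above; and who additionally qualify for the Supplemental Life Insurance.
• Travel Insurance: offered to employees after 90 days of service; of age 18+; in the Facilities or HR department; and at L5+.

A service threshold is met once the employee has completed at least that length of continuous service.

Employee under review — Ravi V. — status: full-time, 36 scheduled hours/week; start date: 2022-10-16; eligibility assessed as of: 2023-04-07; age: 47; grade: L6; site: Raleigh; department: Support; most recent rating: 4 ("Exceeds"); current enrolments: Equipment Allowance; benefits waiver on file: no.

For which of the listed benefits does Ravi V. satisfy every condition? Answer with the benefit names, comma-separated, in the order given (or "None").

Service from 2022-10-16 to 2023-04-07: 173 days.
Home Office Allowance — no waiver, service 173 days ≥ 2 months (≈60 days) ✓; grade L6 ≥ L5 ✓; 36 hrs/wk < 40 ✗ → not eligible.
401(k) Company Match — status full-time ✓; no waiver, service 173 days < 180 days ✗ → not eligible.
Equipment Allowance — status full-time ✓ (not excluded); service 173 days ≥ 30 days ✓; 36 hrs/wk ≥ 32 ✓ → eligible.
Supplemental Life Insurance — service 173 days < 12 months (≈360 days) ✗ → not eligible.
Commuter Stipend — status full-time ✓ (not excluded); no waiver, service 173 days ≥ 6 weeks (≈42 days) ✓; site Raleigh ✗ (not Boise, Calgary, or Pune) → not eligible.
Travel Insurance — service 173 days ≥ 90 days ✓; age 47 ≥ 18 ✓; dept Support ✗ → not eligible.

Equipment Allowance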